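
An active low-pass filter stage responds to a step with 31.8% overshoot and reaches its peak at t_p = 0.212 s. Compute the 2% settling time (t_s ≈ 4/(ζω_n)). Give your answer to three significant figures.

t_s ≈ 0.740 s

The overshoot fixes ζ = −ln(OS)/√(π²+ln²(OS)) = 0.343.
From t_p = π/ω_d, ω_d = π/0.212 = 14.8 rad/s, so ω_n = ω_d/√(1−ζ²) = 15.8 rad/s.
t_s ≈ 4/(ζω_n) = 4/(0.343·15.8) = 0.740 s.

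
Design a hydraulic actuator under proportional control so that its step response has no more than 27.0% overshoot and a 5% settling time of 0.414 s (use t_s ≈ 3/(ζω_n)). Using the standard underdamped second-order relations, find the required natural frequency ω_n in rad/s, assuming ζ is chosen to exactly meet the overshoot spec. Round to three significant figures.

From %OS = 100·exp(−πζ/√(1−ζ²)), invert to get ζ = −ln(OS)/√(π² + ln²(OS)) with OS = 0.270.
−ln 0.270 = 1.309, so ζ = 1.309/√(π² + 1.714) = 0.385.
From t_s ≈ 3/(ζω_n): ω_n = 3/(ζ·t_s) = 3/(0.385·0.414) = 18.8 rad/s.

ω_n ≈ 18.8 rad/s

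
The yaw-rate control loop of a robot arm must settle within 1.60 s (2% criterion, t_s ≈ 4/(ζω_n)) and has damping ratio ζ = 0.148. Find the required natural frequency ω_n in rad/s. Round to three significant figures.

ω_n ≈ 16.9 rad/s

Rearranging t_s ≈ 4/(ζω_n) gives ω_n = 4/(ζ·t_s) = 4/(0.148 × 1.60) = 16.9 rad/s.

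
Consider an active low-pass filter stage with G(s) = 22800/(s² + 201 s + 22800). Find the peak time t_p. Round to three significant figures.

t_p ≈ 0.0279 s

ω_n = √22800 = 151 rad/s; ζ = 201/(2·151) = 0.666.
ω_d = ω_n√(1−ζ²) = 113 rad/s. Then t_p = π/ω_d = 0.0279 s.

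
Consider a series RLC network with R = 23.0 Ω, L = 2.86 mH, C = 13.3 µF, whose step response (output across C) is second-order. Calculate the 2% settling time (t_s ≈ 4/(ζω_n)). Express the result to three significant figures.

t_s ≈ 0.000995 s

For a series RLC circuit (capacitor voltage as output), ω_n = 1/√(LC) = 1/√(2.86 mH · 13.3 µF) = 5130 rad/s.
ζ = (R/2)·√(C/L) = (23.0/2)·√(13.3 µF/2.86 mH) = 0.784.
t_s ≈ 4/(ζω_n) = 0.000995 s.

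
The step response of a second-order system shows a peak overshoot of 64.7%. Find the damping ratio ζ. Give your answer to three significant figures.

ζ ≈ 0.137

From %OS = 100·exp(−πζ/√(1−ζ²)), invert to get ζ = −ln(OS)/√(π² + ln²(OS)) with OS = 0.647.
−ln 0.647 = 0.4354, so ζ = 0.4354/√(π² + 0.1896) = 0.137.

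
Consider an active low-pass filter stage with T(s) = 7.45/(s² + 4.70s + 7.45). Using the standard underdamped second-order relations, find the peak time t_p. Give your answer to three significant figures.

t_p ≈ 2.26 s

Comparing the denominator to s² + 2ζω_n s + ω_n²: ω_n = √7.45 = 2.73 rad/s, and 2ζω_n = 4.70 so ζ = 4.70/(2·2.73) = 0.861.
ω_d = 2.73·√(1 − 0.861²) = 1.39 rad/s. Then t_p = π/ω_d = 2.26 s.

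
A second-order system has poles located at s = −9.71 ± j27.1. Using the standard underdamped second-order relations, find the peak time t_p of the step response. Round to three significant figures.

t_p ≈ 0.116 s

t_p = π/ω_d with ω_d = 27.1 (the imaginary part), so t_p = 0.116 s.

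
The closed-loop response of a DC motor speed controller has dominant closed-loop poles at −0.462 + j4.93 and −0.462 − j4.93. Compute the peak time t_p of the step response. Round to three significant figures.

t_p ≈ 0.637 s

t_p = π/ω_d with ω_d = 4.93 (the imaginary part), so t_p = 0.637 s.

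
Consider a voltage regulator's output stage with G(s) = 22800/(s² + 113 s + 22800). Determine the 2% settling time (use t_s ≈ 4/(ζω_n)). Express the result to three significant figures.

ω_n = √22800 = 151 rad/s; ζ = 113/(2·151) = 0.374.
t_s ≈ 4/(ζω_n) = 4/(0.374·151) = 0.0708 s.

t_s ≈ 0.0708 s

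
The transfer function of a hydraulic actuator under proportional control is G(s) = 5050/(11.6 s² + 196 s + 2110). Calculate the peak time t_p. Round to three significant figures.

t_p ≈ 0.299 s

Dividing through by 11.6: denominator becomes s² + 16.90 s + 181.9.
So ω_n = √181.9 = 13.5 rad/s and ζ = 16.90/(2·13.5) = 0.626.
The damped frequency ω_d = ω_n√(1−ζ²) = 10.5 rad/s. t_p = π/ω_d = 0.299 s.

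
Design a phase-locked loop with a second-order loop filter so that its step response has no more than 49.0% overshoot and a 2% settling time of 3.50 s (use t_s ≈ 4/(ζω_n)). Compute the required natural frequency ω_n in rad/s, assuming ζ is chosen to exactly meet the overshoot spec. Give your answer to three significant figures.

ω_n ≈ 5.16 rad/s

Inverting the overshoot relation: ζ = |ln 0.490|/√(π² + ln²0.490) = 0.221.
From t_s ≈ 4/(ζω_n): ω_n = 4/(ζ·t_s) = 4/(0.221·3.50) = 5.16 rad/s.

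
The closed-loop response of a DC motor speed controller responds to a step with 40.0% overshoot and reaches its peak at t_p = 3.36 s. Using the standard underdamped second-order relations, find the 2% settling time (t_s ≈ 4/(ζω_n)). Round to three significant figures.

t_s ≈ 14.7 s

From the overshoot, ζ = −ln(OS)/√(π²+ln²(OS)) = 0.280.
t_p = π/ω_d ⇒ ω_d = 0.935 rad/s; then ω_n = ω_d/√(1−ζ²) = 0.974 rad/s.
t_s ≈ 4/(ζω_n) = 4/(0.280·0.974) = 14.7 s.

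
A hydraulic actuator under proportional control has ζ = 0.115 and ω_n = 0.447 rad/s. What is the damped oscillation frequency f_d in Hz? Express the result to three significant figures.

f_d ≈ 0.0707 Hz

ω_d = ω_n√(1−ζ²) = 0.447·√0.987 = 0.444 rad/s.
f_d = ω_d/(2π) = 0.0707 Hz.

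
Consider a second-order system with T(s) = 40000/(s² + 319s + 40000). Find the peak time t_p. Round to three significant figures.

t_p ≈ 0.0260 s

Comparing the denominator to s² + 2ζω_n s + ω_n²: ω_n = √40000 = 200 rad/s, and 2ζω_n = 319 so ζ = 319/(2·200) = 0.797.
The damped frequency ω_d = ω_n√(1−ζ²) = 121 rad/s. Then t_p = π/ω_d = 0.0260 s.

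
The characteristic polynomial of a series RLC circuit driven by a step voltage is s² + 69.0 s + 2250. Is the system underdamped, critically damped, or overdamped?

underdamped

a² − 4b = 69.0² − 4·2250 < 0 (complex roots); the system is underdamped.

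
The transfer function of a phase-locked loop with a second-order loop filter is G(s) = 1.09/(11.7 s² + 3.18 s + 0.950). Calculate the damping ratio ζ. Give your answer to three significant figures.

Dividing through by 11.7: denominator becomes s² + 0.2718 s + 0.08120.
So ω_n = √0.08120 = 0.285 rad/s and ζ = 0.2718/(2·0.285) = 0.477.

ζ ≈ 0.477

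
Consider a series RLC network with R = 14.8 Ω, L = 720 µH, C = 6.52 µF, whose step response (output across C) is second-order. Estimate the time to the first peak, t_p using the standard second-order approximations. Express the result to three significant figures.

For a series RLC circuit (capacitor voltage as output), ω_n = 1/√(LC) = 1/√(720 µH · 6.52 µF) = 14600 rad/s.
ζ = (R/2)·√(C/L) = (14.8/2)·√(6.52 µF/720 µH) = 0.704.
ω_d = ω_n√(1−ζ²) = 10400 rad/s. t_p = π/ω_d = 0.000303 s.

t_p ≈ 0.000303 s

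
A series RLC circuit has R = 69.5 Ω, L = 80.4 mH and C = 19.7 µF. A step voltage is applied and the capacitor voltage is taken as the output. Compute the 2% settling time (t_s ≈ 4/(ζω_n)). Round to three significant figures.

For a series RLC circuit (capacitor voltage as output), ω_n = 1/√(LC) = 1/√(80.4 mH · 19.7 µF) = 795 rad/s.
ζ = (R/2)·√(C/L) = (69.5/2)·√(19.7 µF/80.4 mH) = 0.544.
t_s ≈ 4/(ζω_n) = 0.00925 s.

t_s ≈ 0.00925 s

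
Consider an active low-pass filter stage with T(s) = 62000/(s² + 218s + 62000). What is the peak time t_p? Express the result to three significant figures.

ω_n = √62000 = 249 rad/s; ζ = 218/(2·249) = 0.438.
ω_d = 249·√(1 − 0.438²) = 224 rad/s. Then t_p = π/ω_d = 0.0140 s.

t_p ≈ 0.0140 s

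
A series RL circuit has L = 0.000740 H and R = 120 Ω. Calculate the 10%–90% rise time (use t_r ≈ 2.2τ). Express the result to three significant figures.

t_r ≈ 0.0000136 s

τ = L/R = 0.000740/120 = 0.00000617 s.
t_r ≈ 2.2τ = 0.0000136 s.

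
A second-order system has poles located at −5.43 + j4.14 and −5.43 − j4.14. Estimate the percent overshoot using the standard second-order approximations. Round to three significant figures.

With σ = 5.43, ω_d = 4.14: ω_n = √(σ²+ω_d²) = 6.83 rad/s, ζ = σ/ω_n = 0.795.
%OS = 100·exp(−πζ/√(1−ζ²)) = 1.62%.

%OS ≈ 1.62%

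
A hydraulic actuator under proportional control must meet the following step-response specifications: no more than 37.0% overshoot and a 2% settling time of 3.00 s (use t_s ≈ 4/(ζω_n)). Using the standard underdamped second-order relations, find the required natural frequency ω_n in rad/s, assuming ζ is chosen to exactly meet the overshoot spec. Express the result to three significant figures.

ω_n ≈ 4.42 rad/s

From %OS = 100·exp(−πζ/√(1−ζ²)), invert to get ζ = −ln(OS)/√(π² + ln²(OS)) with OS = 0.370.
−ln 0.370 = 0.9943, so ζ = 0.9943/√(π² + 0.9885) = 0.302.
From t_s ≈ 4/(ζω_n): ω_n = 4/(ζ·t_s) = 4/(0.302·3.00) = 4.42 rad/s.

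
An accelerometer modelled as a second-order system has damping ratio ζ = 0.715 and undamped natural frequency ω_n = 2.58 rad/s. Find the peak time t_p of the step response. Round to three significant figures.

t_p ≈ 1.74 s

The damped frequency is ω_d = ω_n√(1−ζ²) = 2.58·√(1−0.511) = 1.80 rad/s.
Peak time t_p = π/ω_d = π/1.80 = 1.74 s.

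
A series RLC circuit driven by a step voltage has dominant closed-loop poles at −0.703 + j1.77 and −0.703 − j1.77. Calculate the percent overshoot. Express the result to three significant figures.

%OS ≈ 28.7%

The poles are at −σ ± jω_d with σ = 0.703 and ω_d = 1.77, so ω_n = √(σ²+ω_d²) = 1.90 rad/s and ζ = σ/ω_n = 0.369.
%OS = 100 e^{−πζ/√(1−ζ²)} with ζ = 0.369 gives 28.7%.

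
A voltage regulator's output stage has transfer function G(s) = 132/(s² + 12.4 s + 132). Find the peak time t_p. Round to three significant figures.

t_p ≈ 0.325 s

ω_n = √132 = 11.5 rad/s; ζ = 12.4/(2·11.5) = 0.540.
ω_d = 11.5·√(1 − 0.540²) = 9.67 rad/s. Then t_p = π/ω_d = 0.325 s.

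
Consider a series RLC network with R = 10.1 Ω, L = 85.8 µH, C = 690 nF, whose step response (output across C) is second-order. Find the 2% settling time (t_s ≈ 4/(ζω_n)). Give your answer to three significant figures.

t_s ≈ 0.0000680 s

For a series RLC circuit (capacitor voltage as output), ω_n = 1/√(LC) = 1/√(85.8 µH · 690 nF) = 130000 rad/s.
ζ = (R/2)·√(C/L) = (10.1/2)·√(690 nF/85.8 µH) = 0.453.
t_s ≈ 4/(ζω_n) = 0.0000680 s.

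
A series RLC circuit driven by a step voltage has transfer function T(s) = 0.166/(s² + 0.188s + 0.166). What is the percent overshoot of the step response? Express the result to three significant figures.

%OS ≈ 47.5%

Matching coefficients with s² + 2ζω_n s + ω_n² gives ω_n² = 0.166 ⇒ ω_n = 0.407 rad/s, and ζ = 0.188/(2ω_n) = 0.231.
%OS = 100 e^{−πζ/√(1−ζ²)} with ζ = 0.231 gives 47.5%.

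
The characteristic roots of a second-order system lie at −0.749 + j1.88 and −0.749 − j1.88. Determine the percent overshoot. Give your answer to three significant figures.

|pole| = ω_n = √(0.749² + 1.88²) = 2.02 rad/s; ζ = cos θ = σ/ω_n = 0.370.
%OS = 100·exp(−πζ/√(1−ζ²)) = 28.6%.

%OS ≈ 28.6%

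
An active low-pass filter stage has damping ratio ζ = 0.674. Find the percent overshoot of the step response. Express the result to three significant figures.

%OS ≈ 5.69%

For an underdamped second-order system, %OS = 100·exp(−πζ/√(1−ζ²)).
πζ/√(1−ζ²) = π·0.674/√(1−0.454) = 2.866, so %OS = 100·e^(−2.866) = 5.69%.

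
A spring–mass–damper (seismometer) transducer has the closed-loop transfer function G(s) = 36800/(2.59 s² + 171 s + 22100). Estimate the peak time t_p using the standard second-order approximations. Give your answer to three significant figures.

t_p ≈ 0.0364 s

Dividing through by 2.59: denominator becomes s² + 66.02 s + 8533.
So ω_n = √8533 = 92.4 rad/s and ζ = 66.02/(2·92.4) = 0.357.
ω_d = 92.4·√(1 − 0.357²) = 86.3 rad/s. t_p = π/ω_d = 0.0364 s.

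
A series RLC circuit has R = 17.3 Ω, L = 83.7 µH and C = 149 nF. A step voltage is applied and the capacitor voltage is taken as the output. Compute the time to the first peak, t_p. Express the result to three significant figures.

t_p ≈ 0.0000119 s

For a series RLC circuit (capacitor voltage as output), ω_n = 1/√(LC) = 1/√(83.7 µH · 149 nF) = 283000 rad/s.
ζ = (R/2)·√(C/L) = (17.3/2)·√(149 nF/83.7 µH) = 0.365.
ω_d = ω_n√(1−ζ²) = 264000 rad/s. t_p = π/ω_d = 0.0000119 s.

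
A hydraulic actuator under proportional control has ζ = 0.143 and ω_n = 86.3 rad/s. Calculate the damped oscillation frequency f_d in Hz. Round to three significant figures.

ω_d = ω_n√(1−ζ²) = 86.3·√0.980 = 85.4 rad/s.
f_d = ω_d/(2π) = 13.6 Hz.

f_d ≈ 13.6 Hz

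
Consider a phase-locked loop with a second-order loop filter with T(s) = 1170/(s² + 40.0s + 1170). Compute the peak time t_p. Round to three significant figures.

t_p ≈ 0.113 s

ω_n = √1170 = 34.2 rad/s; ζ = 40.0/(2·34.2) = 0.585.
ω_d = ω_n√(1−ζ²) = 27.7 rad/s. Then t_p = π/ω_d = 0.113 s.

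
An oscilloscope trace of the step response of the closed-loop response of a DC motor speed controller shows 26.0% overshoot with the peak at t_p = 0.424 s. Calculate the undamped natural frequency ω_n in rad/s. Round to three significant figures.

ω_n ≈ 8.06 rad/s

ζ from %OS: ζ = |ln 0.260|/√(π²+ln²0.260) = 0.394.
t_p = π/ω_d ⇒ ω_d = 7.41 rad/s; then ω_n = ω_d/√(1−ζ²) = 8.06 rad/s.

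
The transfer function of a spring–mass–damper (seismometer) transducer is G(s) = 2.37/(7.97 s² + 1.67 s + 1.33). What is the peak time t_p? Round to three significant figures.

Dividing through by 7.97: denominator becomes s² + 0.2095 s + 0.1669.
So ω_n = √0.1669 = 0.409 rad/s and ζ = 0.2095/(2·0.409) = 0.256.
ω_d = ω_n√(1−ζ²) = 0.395 rad/s. t_p = π/ω_d = 7.96 s.

t_p ≈ 7.96 s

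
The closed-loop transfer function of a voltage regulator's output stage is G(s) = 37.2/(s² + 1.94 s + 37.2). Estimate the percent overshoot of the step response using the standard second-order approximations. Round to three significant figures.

Matching coefficients with s² + 2ζω_n s + ω_n² gives ω_n² = 37.2 ⇒ ω_n = 6.10 rad/s, and ζ = 1.94/(2ω_n) = 0.159.
Overshoot: exp(−π·0.159/√(1−0.159²)) = 0.603, i.e. 60.3%.

%OS ≈ 60.3%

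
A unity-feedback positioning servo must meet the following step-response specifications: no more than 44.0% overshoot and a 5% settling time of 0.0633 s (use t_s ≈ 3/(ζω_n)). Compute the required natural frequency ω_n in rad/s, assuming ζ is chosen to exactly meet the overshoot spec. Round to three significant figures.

From %OS = 100·exp(−πζ/√(1−ζ²)), invert to get ζ = −ln(OS)/√(π² + ln²(OS)) with OS = 0.440.
−ln 0.440 = 0.8210, so ζ = 0.8210/√(π² + 0.6740) = 0.253.
From t_s ≈ 3/(ζω_n): ω_n = 3/(ζ·t_s) = 3/(0.253·0.0633) = 187 rad/s.

ω_n ≈ 187 rad/s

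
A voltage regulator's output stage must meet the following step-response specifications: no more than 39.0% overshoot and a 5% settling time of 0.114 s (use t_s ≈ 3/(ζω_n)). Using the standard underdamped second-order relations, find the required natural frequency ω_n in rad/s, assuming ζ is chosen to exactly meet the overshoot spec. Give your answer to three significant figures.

From %OS = 100·exp(−πζ/√(1−ζ²)), invert to get ζ = −ln(OS)/√(π² + ln²(OS)) with OS = 0.390.
−ln 0.390 = 0.9416, so ζ = 0.9416/√(π² + 0.8866) = 0.287.
From t_s ≈ 3/(ζω_n): ω_n = 3/(ζ·t_s) = 3/(0.287·0.114) = 91.7 rad/s.

ω_n ≈ 91.7 rad/s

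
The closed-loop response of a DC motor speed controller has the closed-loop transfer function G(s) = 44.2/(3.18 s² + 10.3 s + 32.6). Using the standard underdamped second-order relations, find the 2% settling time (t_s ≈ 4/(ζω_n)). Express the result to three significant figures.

t_s ≈ 2.47 s

Dividing through by 3.18: denominator becomes s² + 3.239 s + 10.25.
So ω_n = √10.25 = 3.20 rad/s and ζ = 3.239/(2·3.20) = 0.506.
t_s ≈ 4/(ζω_n) = 2.47 s.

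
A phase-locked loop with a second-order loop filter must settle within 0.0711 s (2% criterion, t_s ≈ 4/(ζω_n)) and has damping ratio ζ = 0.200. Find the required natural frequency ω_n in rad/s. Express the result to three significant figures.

ω_n ≈ 281 rad/s

Rearranging t_s ≈ 4/(ζω_n) gives ω_n = 4/(ζ·t_s) = 4/(0.200 × 0.0711) = 281 rad/s.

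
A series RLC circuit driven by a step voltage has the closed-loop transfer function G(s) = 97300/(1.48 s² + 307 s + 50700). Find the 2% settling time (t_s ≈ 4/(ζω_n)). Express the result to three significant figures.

Dividing through by 1.48: denominator becomes s² + 207.4 s + 34260.
So ω_n = √34260 = 185 rad/s and ζ = 207.4/(2·185) = 0.560.
t_s ≈ 4/(ζω_n) = 0.0386 s.

t_s ≈ 0.0386 s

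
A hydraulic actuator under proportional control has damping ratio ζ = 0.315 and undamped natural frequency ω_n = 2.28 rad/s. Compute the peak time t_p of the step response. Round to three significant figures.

t_p ≈ 1.45 s

The damped frequency is ω_d = ω_n√(1−ζ²) = 2.28·√(1−0.0992) = 2.16 rad/s.
Peak time t_p = π/ω_d = π/2.16 = 1.45 s.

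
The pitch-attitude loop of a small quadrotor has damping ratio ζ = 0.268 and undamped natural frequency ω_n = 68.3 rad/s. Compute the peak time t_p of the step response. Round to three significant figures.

The damped frequency is ω_d = ω_n√(1−ζ²) = 68.3·√(1−0.0718) = 65.8 rad/s.
Peak time t_p = π/ω_d = π/65.8 = 0.0477 s.

t_p ≈ 0.0477 s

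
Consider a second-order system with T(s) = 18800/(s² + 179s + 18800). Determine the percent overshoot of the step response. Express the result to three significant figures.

Matching coefficients with s² + 2ζω_n s + ω_n² gives ω_n² = 18800 ⇒ ω_n = 137 rad/s, and ζ = 179/(2ω_n) = 0.653.
Overshoot: exp(−π·0.653/√(1−0.653²)) = 0.0667, i.e. 6.67%.

%OS ≈ 6.67%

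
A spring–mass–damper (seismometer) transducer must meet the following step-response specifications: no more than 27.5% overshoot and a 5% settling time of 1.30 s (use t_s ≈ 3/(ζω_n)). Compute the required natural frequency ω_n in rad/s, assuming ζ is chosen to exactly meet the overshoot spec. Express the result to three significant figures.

ω_n ≈ 6.07 rad/s

From %OS = 100·exp(−πζ/√(1−ζ²)), invert to get ζ = −ln(OS)/√(π² + ln²(OS)) with OS = 0.275.
−ln 0.275 = 1.291, so ζ = 1.291/√(π² + 1.667) = 0.380.
Then ω_n = 3/(ζ t_s) = 3/(0.380 × 1.30) = 6.07 rad/s.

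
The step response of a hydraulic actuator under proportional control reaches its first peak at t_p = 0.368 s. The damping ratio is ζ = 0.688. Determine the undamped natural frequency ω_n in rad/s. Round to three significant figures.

ω_n ≈ 11.8 rad/s

Peak time t_p = π/ω_d, so ω_d = π/t_p = π/0.368 = 8.54 rad/s.
ω_n = ω_d/√(1−ζ²) = 8.54/√0.527 = 11.8 rad/s.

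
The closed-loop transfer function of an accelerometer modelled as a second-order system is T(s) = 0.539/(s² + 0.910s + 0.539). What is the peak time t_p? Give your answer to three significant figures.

t_p ≈ 5.45 s

Comparing the denominator to s² + 2ζω_n s + ω_n²: ω_n = √0.539 = 0.734 rad/s, and 2ζω_n = 0.910 so ζ = 0.910/(2·0.734) = 0.620.
ω_d = ω_n√(1−ζ²) = 0.576 rad/s. Then t_p = π/ω_d = 5.45 s.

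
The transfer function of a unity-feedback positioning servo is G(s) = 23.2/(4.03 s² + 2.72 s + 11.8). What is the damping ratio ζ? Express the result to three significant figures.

Dividing through by 4.03: denominator becomes s² + 0.6749 s + 2.928.
So ω_n = √2.928 = 1.71 rad/s and ζ = 0.6749/(2·1.71) = 0.197.

ζ ≈ 0.197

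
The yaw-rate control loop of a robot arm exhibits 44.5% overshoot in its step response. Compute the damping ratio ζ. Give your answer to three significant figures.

Inverting the overshoot relation: ζ = |ln 0.445|/√(π² + ln²0.445) = 0.250.

ζ ≈ 0.250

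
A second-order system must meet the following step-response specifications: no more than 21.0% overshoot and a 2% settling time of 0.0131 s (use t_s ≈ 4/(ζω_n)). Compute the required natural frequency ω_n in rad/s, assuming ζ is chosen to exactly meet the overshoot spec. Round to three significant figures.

From %OS = 100·exp(−πζ/√(1−ζ²)), invert to get ζ = −ln(OS)/√(π² + ln²(OS)) with OS = 0.210.
−ln 0.210 = 1.561, so ζ = 1.561/√(π² + 2.436) = 0.445.
From t_s ≈ 4/(ζω_n): ω_n = 4/(ζ·t_s) = 4/(0.445·0.0131) = 686 rad/s.

ω_n ≈ 686 rad/s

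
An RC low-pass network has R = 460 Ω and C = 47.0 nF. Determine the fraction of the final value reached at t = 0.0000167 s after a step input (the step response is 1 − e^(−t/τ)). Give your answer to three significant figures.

y/y_∞ ≈ 0.538

τ = RC = 460 × 47.0 nF = 0.0000216 s.
y(t)/y_∞ = 1 − e^(−t/τ) = 1 − e^(−0.0000167/0.0000216) = 1 − e^(−0.772) = 0.538.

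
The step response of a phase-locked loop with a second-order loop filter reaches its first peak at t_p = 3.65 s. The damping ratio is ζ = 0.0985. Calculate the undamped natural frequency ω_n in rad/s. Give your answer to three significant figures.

ω_n ≈ 0.865 rad/s

Peak time t_p = π/ω_d, so ω_d = π/t_p = π/3.65 = 0.861 rad/s.
ω_n = ω_d/√(1−ζ²) = 0.861/√0.990 = 0.865 rad/s.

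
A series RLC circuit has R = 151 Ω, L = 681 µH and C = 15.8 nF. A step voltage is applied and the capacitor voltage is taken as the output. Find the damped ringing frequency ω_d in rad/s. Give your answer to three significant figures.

For a series RLC circuit (capacitor voltage as output), ω_n = 1/√(LC) = 1/√(681 µH · 15.8 nF) = 305000 rad/s.
ζ = (R/2)·√(C/L) = (151/2)·√(15.8 nF/681 µH) = 0.364.
ω_d = 305000·√(1 − 0.364²) = 284000 rad/s.

ω_d ≈ 284000 rad/s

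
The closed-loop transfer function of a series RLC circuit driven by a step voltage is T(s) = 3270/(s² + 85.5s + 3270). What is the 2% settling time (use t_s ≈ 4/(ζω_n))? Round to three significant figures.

t_s ≈ 0.0936 s

ω_n = √3270 = 57.2 rad/s; ζ = 85.5/(2·57.2) = 0.748.
t_s ≈ 4/(ζω_n) = 4/(0.748·57.2) = 0.0936 s.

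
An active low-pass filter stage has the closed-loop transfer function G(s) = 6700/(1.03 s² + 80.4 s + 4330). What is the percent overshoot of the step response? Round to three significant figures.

Dividing through by 1.03: denominator becomes s² + 78.06 s + 4204.
So ω_n = √4204 = 64.8 rad/s and ζ = 78.06/(2·64.8) = 0.602.
Overshoot: exp(−π·0.602/√(1−0.602²)) = 0.0936, i.e. 9.36%.

%OS ≈ 9.36%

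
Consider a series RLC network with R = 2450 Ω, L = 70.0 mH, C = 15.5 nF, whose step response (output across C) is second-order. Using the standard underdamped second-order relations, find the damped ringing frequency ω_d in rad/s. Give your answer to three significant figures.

ω_d ≈ 24800 rad/s

For a series RLC circuit (capacitor voltage as output), ω_n = 1/√(LC) = 1/√(70.0 mH · 15.5 nF) = 30400 rad/s.
ζ = (R/2)·√(C/L) = (2450/2)·√(15.5 nF/70.0 mH) = 0.576.
ω_d = 30400·√(1 − 0.576²) = 24800 rad/s.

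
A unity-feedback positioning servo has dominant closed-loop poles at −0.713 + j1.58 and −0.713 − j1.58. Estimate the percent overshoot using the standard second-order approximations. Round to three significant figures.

|pole| = ω_n = √(0.713² + 1.58²) = 1.73 rad/s; ζ = cos θ = σ/ω_n = 0.411.
%OS = 100·exp(−πζ/√(1−ζ²)) = 24.2%.

%OS ≈ 24.2%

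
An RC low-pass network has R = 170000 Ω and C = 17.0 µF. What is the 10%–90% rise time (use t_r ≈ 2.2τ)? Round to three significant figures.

τ = RC = 170000 × 17.0 µF = 2.89 s.
t_r ≈ 2.2τ = 6.36 s.

t_r ≈ 6.36 s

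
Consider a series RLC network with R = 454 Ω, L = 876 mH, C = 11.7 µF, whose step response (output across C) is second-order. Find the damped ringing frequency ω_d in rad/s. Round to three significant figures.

ω_d ≈ 174 rad/s

For a series RLC circuit (capacitor voltage as output), ω_n = 1/√(LC) = 1/√(876 mH · 11.7 µF) = 312 rad/s.
ζ = (R/2)·√(C/L) = (454/2)·√(11.7 µF/876 mH) = 0.830.
ω_d = ω_n√(1−ζ²) = 174 rad/s.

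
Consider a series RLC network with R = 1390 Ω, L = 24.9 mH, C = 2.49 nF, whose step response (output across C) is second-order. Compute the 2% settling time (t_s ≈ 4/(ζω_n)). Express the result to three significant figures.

For a series RLC circuit (capacitor voltage as output), ω_n = 1/√(LC) = 1/√(24.9 mH · 2.49 nF) = 127000 rad/s.
ζ = (R/2)·√(C/L) = (1390/2)·√(2.49 nF/24.9 mH) = 0.220.
t_s ≈ 4/(ζω_n) = 0.000143 s.

t_s ≈ 0.000143 s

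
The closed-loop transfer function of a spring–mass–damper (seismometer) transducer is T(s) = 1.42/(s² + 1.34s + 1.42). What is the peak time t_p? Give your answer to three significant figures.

t_p ≈ 3.19 s

Matching coefficients with s² + 2ζω_n s + ω_n² gives ω_n² = 1.42 ⇒ ω_n = 1.19 rad/s, and ζ = 1.34/(2ω_n) = 0.562.
ω_d = ω_n√(1−ζ²) = 0.985 rad/s. Then t_p = π/ω_d = 3.19 s.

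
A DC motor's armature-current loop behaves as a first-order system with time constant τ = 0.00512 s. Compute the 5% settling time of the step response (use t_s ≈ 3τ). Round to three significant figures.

t_s ≈ 0.0154 s

t_s ≈ 3τ = 0.0154 s.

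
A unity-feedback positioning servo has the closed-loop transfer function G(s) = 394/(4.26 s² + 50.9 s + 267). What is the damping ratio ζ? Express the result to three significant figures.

ζ ≈ 0.755

Dividing through by 4.26: denominator becomes s² + 11.95 s + 62.68.
So ω_n = √62.68 = 7.92 rad/s and ζ = 11.95/(2·7.92) = 0.755.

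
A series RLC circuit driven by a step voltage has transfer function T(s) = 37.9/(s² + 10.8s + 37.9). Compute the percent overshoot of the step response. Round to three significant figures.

Matching coefficients with s² + 2ζω_n s + ω_n² gives ω_n² = 37.9 ⇒ ω_n = 6.16 rad/s, and ζ = 10.8/(2ω_n) = 0.877.
%OS = 100 e^{−πζ/√(1−ζ²)} with ζ = 0.877 gives 0.322%.

%OS ≈ 0.322%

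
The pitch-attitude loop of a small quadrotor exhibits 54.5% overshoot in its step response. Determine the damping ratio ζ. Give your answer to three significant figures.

ζ ≈ 0.190

From %OS = 100·exp(−πζ/√(1−ζ²)), invert to get ζ = −ln(OS)/√(π² + ln²(OS)) with OS = 0.545.
−ln 0.545 = 0.6070, so ζ = 0.6070/√(π² + 0.3684) = 0.190.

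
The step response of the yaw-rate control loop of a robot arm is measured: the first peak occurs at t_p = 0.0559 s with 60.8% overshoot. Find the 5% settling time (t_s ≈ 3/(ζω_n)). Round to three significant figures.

t_s ≈ 0.337 s

From the overshoot, ζ = −ln(OS)/√(π²+ln²(OS)) = 0.156.
t_p = π/ω_d ⇒ ω_d = 56.2 rad/s; then ω_n = ω_d/√(1−ζ²) = 56.9 rad/s.
t_s ≈ 3/(ζω_n) = 3/(0.156·56.9) = 0.337 s.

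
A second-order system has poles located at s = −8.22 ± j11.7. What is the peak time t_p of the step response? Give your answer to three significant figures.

t_p ≈ 0.269 s

t_p = π/ω_d with ω_d = 11.7 (the imaginary part), so t_p = 0.269 s.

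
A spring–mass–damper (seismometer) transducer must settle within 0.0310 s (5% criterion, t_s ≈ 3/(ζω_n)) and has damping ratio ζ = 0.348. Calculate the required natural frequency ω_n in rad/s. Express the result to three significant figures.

Rearranging t_s ≈ 3/(ζω_n) gives ω_n = 3/(ζ·t_s) = 3/(0.348 × 0.0310) = 278 rad/s.

ω_n ≈ 278 rad/s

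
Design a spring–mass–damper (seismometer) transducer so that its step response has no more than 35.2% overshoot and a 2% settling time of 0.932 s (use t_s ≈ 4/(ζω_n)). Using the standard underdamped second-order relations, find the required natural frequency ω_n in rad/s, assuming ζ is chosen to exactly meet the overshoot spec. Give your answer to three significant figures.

ω_n ≈ 13.6 rad/s

ζ = −ln(OS)/√(π² + (ln OS)²). With OS = 0.352, ln OS = −1.044 and ζ = 1.044/3.311 = 0.315.
Then ω_n = 4/(ζ t_s) = 4/(0.315 × 0.932) = 13.6 rad/s.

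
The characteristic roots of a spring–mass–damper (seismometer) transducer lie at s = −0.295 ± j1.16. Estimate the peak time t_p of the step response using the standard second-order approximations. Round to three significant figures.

t_p = π/ω_d with ω_d = 1.16 (the imaginary part), so t_p = 2.71 s.

t_p ≈ 2.71 s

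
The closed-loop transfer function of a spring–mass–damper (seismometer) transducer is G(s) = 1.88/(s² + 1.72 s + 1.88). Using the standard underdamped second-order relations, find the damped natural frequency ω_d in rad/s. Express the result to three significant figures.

Comparing the denominator to s² + 2ζω_n s + ω_n²: ω_n = √1.88 = 1.37 rad/s, and 2ζω_n = 1.72 so ζ = 1.72/(2·1.37) = 0.627.
The damped frequency ω_d = ω_n√(1−ζ²) = 1.07 rad/s.

ω_d ≈ 1.07 rad/s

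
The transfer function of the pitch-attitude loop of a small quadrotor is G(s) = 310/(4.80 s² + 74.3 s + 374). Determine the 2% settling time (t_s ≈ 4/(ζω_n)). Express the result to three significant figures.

Dividing through by 4.80: denominator becomes s² + 15.48 s + 77.92.
So ω_n = √77.92 = 8.83 rad/s and ζ = 15.48/(2·8.83) = 0.877.
t_s ≈ 4/(ζω_n) = 0.517 s.

t_s ≈ 0.517 s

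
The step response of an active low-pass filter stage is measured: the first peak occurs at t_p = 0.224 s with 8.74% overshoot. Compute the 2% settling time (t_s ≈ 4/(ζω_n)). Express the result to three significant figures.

From the overshoot, ζ = −ln(OS)/√(π²+ln²(OS)) = 0.613.
From t_p = π/ω_d, ω_d = π/0.224 = 14.0 rad/s, so ω_n = ω_d/√(1−ζ²) = 17.8 rad/s.
t_s ≈ 4/(ζω_n) = 4/(0.613·17.8) = 0.368 s.

t_s ≈ 0.368 s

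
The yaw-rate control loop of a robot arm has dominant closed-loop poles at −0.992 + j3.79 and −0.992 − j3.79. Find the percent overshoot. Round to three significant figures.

The poles are at −σ ± jω_d with σ = 0.992 and ω_d = 3.79, so ω_n = √(σ²+ω_d²) = 3.92 rad/s and ζ = σ/ω_n = 0.253.
Overshoot: exp(−π·0.253/√(1−0.253²)) = 0.439, i.e. 43.9%.

%OS ≈ 43.9%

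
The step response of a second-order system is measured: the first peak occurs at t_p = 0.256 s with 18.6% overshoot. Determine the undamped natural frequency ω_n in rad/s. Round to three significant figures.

From the overshoot, ζ = −ln(OS)/√(π²+ln²(OS)) = 0.472.
From t_p = π/ω_d, ω_d = π/0.256 = 12.3 rad/s, so ω_n = ω_d/√(1−ζ²) = 13.9 rad/s.

ω_n ≈ 13.9 rad/s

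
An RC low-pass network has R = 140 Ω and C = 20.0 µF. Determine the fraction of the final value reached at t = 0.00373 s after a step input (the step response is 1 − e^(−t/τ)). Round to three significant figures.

y/y_∞ ≈ 0.736

τ = RC = 140 × 20.0 µF = 0.00280 s.
y(t)/y_∞ = 1 − e^(−t/τ) = 1 − e^(−0.00373/0.00280) = 1 − e^(−1.33) = 0.736.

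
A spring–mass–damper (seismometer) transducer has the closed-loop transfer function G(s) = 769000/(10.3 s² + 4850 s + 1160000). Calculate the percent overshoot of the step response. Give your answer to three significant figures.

Dividing through by 10.3: denominator becomes s² + 470.9 s + 112600.
So ω_n = √112600 = 336 rad/s and ζ = 470.9/(2·336) = 0.702.
Overshoot: exp(−π·0.702/√(1−0.702²)) = 0.0454, i.e. 4.54%.

%OS ≈ 4.54%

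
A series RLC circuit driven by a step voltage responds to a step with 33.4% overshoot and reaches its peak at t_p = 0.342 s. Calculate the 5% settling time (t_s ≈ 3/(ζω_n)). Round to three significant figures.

t_s ≈ 0.936 s

The overshoot fixes ζ = −ln(OS)/√(π²+ln²(OS)) = 0.330.
t_p = π/ω_d ⇒ ω_d = 9.19 rad/s; then ω_n = ω_d/√(1−ζ²) = 9.73 rad/s.
t_s ≈ 3/(ζω_n) = 3/(0.330·9.73) = 0.936 s.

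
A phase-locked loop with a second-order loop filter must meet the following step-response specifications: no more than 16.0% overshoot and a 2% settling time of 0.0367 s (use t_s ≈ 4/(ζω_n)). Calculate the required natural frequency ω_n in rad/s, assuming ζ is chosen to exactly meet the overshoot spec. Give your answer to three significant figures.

ζ = −ln(OS)/√(π² + (ln OS)²). With OS = 0.160, ln OS = −1.833 and ζ = 1.833/3.637 = 0.504.
From t_s ≈ 4/(ζω_n): ω_n = 4/(ζ·t_s) = 4/(0.504·0.0367) = 216 rad/s.

ω_n ≈ 216 rad/s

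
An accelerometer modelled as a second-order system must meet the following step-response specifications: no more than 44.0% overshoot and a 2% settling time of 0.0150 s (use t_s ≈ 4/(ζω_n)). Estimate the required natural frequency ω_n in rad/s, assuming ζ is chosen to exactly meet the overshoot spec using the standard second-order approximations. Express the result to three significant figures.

ω_n ≈ 1050 rad/s

ζ = −ln(OS)/√(π² + (ln OS)²). With OS = 0.440, ln OS = −0.8210 and ζ = 0.8210/3.247 = 0.253.
Then ω_n = 4/(ζ t_s) = 4/(0.253 × 0.0150) = 1050 rad/s.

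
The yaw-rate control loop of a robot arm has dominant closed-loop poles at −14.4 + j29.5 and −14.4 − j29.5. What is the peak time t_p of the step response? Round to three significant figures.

t_p ≈ 0.106 s

t_p = π/ω_d with ω_d = 29.5 (the imaginary part), so t_p = 0.106 s.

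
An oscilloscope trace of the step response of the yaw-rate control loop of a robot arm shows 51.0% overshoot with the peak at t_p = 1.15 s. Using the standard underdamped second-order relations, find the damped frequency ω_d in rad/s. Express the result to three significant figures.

ω_d ≈ 2.73 rad/s

t_p = π/ω_d, so ω_d = π/1.15 = 2.73 rad/s.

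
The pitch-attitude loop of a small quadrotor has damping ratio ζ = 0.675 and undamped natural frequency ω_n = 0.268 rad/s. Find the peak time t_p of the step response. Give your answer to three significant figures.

t_p ≈ 15.9 s

The damped frequency is ω_d = ω_n√(1−ζ²) = 0.268·√(1−0.456) = 0.198 rad/s.
Peak time t_p = π/ω_d = π/0.198 = 15.9 s.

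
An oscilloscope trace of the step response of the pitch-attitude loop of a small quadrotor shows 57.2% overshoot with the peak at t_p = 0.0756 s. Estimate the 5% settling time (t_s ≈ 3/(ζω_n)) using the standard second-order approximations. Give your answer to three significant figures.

t_s ≈ 0.406 s

ζ from %OS: ζ = |ln 0.572|/√(π²+ln²0.572) = 0.175.
t_p = π/ω_d ⇒ ω_d = 41.6 rad/s; then ω_n = ω_d/√(1−ζ²) = 42.2 rad/s.
t_s ≈ 3/(ζω_n) = 3/(0.175·42.2) = 0.406 s.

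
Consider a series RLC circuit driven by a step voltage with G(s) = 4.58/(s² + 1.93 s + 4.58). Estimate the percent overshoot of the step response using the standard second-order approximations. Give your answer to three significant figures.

%OS ≈ 20.5%

Comparing the denominator to s² + 2ζω_n s + ω_n²: ω_n = √4.58 = 2.14 rad/s, and 2ζω_n = 1.93 so ζ = 1.93/(2·2.14) = 0.451.
%OS = 100 e^{−πζ/√(1−ζ²)} with ζ = 0.451 gives 20.5%.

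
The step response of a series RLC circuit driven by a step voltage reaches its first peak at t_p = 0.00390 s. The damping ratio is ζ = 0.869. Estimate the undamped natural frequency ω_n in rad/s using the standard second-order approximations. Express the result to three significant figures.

ω_n ≈ 1630 rad/s

Peak time t_p = π/ω_d, so ω_d = π/t_p = π/0.00390 = 806 rad/s.
ω_n = ω_d/√(1−ζ²) = 806/√0.245 = 1630 rad/s.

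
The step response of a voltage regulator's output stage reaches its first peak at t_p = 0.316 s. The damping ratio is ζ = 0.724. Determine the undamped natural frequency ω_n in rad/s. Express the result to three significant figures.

Peak time t_p = π/ω_d, so ω_d = π/t_p = π/0.316 = 9.94 rad/s.
ω_n = ω_d/√(1−ζ²) = 9.94/√0.476 = 14.4 rad/s.

ω_n ≈ 14.4 rad/s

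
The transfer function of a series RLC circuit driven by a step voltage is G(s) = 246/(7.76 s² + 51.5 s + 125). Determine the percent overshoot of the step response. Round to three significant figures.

Dividing through by 7.76: denominator becomes s² + 6.637 s + 16.11.
So ω_n = √16.11 = 4.01 rad/s and ζ = 6.637/(2·4.01) = 0.827.
Overshoot: exp(−π·0.827/√(1−0.827²)) = 0.00988, i.e. 0.988%.

%OS ≈ 0.988%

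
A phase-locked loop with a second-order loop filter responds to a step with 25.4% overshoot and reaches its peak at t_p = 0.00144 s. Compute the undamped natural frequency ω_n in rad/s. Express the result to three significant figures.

From the overshoot, ζ = −ln(OS)/√(π²+ln²(OS)) = 0.400.
From t_p = π/ω_d, ω_d = π/0.00144 = 2180 rad/s, so ω_n = ω_d/√(1−ζ²) = 2380 rad/s.

ω_n ≈ 2380 rad/s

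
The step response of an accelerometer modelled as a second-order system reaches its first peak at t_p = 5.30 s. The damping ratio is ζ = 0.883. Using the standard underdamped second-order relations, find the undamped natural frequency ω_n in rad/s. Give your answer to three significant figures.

ω_n ≈ 1.26 rad/s

Peak time t_p = π/ω_d, so ω_d = π/t_p = π/5.30 = 0.593 rad/s.
ω_n = ω_d/√(1−ζ²) = 0.593/√0.220 = 1.26 rad/s.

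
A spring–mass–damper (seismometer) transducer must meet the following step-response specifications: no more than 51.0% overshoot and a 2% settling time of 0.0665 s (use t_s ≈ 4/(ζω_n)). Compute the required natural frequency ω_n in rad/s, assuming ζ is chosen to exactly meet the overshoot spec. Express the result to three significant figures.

From %OS = 100·exp(−πζ/√(1−ζ²)), invert to get ζ = −ln(OS)/√(π² + ln²(OS)) with OS = 0.510.
−ln 0.510 = 0.6733, so ζ = 0.6733/√(π² + 0.4534) = 0.210.
Then ω_n = 4/(ζ t_s) = 4/(0.210 × 0.0665) = 287 rad/s.

ω_n ≈ 287 rad/s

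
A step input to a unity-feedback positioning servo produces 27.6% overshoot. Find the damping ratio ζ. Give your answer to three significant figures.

From %OS = 100·exp(−πζ/√(1−ζ²)), invert to get ζ = −ln(OS)/√(π² + ln²(OS)) with OS = 0.276.
−ln 0.276 = 1.287, so ζ = 1.287/√(π² + 1.657) = 0.379.

ζ ≈ 0.379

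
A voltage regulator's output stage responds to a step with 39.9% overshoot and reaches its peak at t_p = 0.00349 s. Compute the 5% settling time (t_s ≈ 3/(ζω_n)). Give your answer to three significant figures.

ζ from %OS: ζ = |ln 0.399|/√(π²+ln²0.399) = 0.281.
t_p = π/ω_d ⇒ ω_d = 900 rad/s; then ω_n = ω_d/√(1−ζ²) = 938 rad/s.
t_s ≈ 3/(ζω_n) = 3/(0.281·938) = 0.0114 s.

t_s ≈ 0.0114 s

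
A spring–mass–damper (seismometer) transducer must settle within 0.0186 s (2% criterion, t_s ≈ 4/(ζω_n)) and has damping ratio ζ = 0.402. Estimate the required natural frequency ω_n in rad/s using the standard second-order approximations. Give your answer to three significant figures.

ω_n ≈ 535 rad/s

Rearranging t_s ≈ 4/(ζω_n) gives ω_n = 4/(ζ·t_s) = 4/(0.402 × 0.0186) = 535 rad/s.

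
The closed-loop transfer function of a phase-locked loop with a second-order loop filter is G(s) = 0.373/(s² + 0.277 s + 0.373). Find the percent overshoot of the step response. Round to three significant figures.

%OS ≈ 48.1%

Comparing the denominator to s² + 2ζω_n s + ω_n²: ω_n = √0.373 = 0.611 rad/s, and 2ζω_n = 0.277 so ζ = 0.277/(2·0.611) = 0.227.
Overshoot: exp(−π·0.227/√(1−0.227²)) = 0.481, i.e. 48.1%.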